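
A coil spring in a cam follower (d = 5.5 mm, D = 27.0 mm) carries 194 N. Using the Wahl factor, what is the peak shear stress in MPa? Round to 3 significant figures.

106 MPa

Spring index C = D/d = 27.0/5.5 = 4.9091
K_W = (4C−1)/(4C−4) + 0.615/C = 18.636/15.636 + 0.1253 = 1.3171
τ₀ = 8FD/(πd³) = 8·194·27.0/(π·5.5³) = 41904/522.68 = 80.171 MPa
τ_max = K·τ₀ = 1.3171 × 80.171 = 105.6 MPa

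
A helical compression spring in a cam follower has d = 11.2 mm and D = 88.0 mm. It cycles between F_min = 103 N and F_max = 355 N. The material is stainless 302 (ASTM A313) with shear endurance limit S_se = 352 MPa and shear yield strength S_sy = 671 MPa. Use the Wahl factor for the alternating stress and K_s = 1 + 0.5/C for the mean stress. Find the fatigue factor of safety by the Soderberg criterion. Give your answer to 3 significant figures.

7.95

C = D/d = 88.0/11.2 = 7.8571; K_W = (4C−1)/(4C−4)+0.615/C = 1.1876; K_s = 1+0.5/C = 1.0636
F_a = (F_max−F_min)/2 = 126 N; F_m = (F_max+F_min)/2 = 229 N
τ_a = K_W·8F_aD/(πd³) = 1.1876 × 20.097 = 23.869 MPa
τ_m = K_s·8F_mD/(πd³) = 1.0636 × 36.526 = 38.851 MPa
Soderberg: 1/n_f = τ_a/S_se + τ_m/S_sy = 23.869/352 + 38.851/671 = 0.06781 + 0.05790 = 0.12571
n_f = 1/0.12571 = 7.955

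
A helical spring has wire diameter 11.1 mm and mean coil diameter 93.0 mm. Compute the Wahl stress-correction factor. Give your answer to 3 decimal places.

C = D/d = 93.0/11.1 = 8.3784
K_W = (4C−1)/(4C−4) + 0.615/C = 32.514/29.514 + 0.0734 = 1.1751

1.175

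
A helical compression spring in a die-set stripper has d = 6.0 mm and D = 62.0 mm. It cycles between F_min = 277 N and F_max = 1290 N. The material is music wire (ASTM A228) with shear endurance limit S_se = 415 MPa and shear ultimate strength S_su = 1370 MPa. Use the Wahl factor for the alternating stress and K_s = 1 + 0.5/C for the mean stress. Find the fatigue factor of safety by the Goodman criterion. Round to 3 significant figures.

0.687

C = D/d = 62.0/6.0 = 10.3333; K_W = (4C−1)/(4C−4)+0.615/C = 1.1399; K_s = 1+0.5/C = 1.0484
F_a = (F_max−F_min)/2 = 506.5 N; F_m = (F_max+F_min)/2 = 783.5 N
τ_a = K_W·8F_aD/(πd³) = 1.1399 × 370.22 = 422 MPa
τ_m = K_s·8F_mD/(πd³) = 1.0484 × 572.69 = 600.4 MPa
Goodman: 1/n_f = τ_a/S_se + τ_m/S_su = 422/415 + 600.4/1370 = 1.01687 + 0.43825 = 1.4551
n_f = 1/1.4551 = 0.6872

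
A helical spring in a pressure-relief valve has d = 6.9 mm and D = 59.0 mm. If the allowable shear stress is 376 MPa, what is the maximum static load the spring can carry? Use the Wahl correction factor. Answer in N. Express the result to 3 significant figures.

C = D/d = 59.0/6.9 = 8.5507
K_W = (4C−1)/(4C−4) + 0.615/C = 33.203/30.203 + 0.0719 = 1.1713
τ_max = K·8FD/(πd³) → F_max = τ_allow·πd³/(8DK)
F_max = 376·π·6.9³/(8·59.0·1.1713) = 3.8805e+05/552.83 = 701.93 N

702 N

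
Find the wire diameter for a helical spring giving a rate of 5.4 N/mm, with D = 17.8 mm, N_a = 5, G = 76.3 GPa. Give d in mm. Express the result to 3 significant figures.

2.00 mm

d = (8D³N_a·k / G)^(1/4) = (8·17.8³·5·5.4 / (76.3×10³))^0.25
  = (15.966)^0.25 = 1.9989 mm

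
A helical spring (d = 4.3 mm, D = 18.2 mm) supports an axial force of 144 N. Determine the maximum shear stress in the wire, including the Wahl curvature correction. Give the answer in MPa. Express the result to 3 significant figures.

Spring index C = D/d = 18.2/4.3 = 4.2326
K_W = (4C−1)/(4C−4) + 0.615/C = 15.930/12.930 + 0.1453 = 1.3773
τ₀ = 8FD/(πd³) = 8·144·18.2/(π·4.3³) = 20966.4/249.78 = 83.94 MPa
τ_max = K·τ₀ = 1.3773 × 83.94 = 115.61 MPa

116 MPa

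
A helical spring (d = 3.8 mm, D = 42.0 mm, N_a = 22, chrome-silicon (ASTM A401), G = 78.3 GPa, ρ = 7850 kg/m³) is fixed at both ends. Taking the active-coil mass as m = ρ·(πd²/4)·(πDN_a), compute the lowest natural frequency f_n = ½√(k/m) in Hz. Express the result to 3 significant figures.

34.8 Hz

k = Gd⁴/(8D³N_a) = (78.3×10³)(3.8⁴)/(8·42.0³·22) = 1.2521 N/mm = 1252.1 N/m
Wire length L = πDN_a = π·42.0·22 = 2902.8 mm
m = ρ·(πd²/4)·L = 7850 × 11.341×10⁻⁶ m² × 2.9028 m = 0.25843 kg
f_n = ½√(k/m) = 0.5·√(1252.1/0.25843) = 0.5·√(4844.9) = 34.803 Hz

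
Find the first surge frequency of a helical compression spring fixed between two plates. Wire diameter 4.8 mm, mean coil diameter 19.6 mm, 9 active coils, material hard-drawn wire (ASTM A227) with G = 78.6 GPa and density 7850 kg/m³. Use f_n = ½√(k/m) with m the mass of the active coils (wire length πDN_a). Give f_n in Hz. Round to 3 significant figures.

k = Gd⁴/(8D³N_a) = (78.6×10³)(4.8⁴)/(8·19.6³·9) = 76.964 N/mm = 76964 N/m
Wire length L = πDN_a = π·19.6·9 = 554.18 mm
m = ρ·(πd²/4)·L = 7850 × 18.096×10⁻⁶ m² × 0.55418 m = 0.078721 kg
f_n = ½√(k/m) = 0.5·√(76964/0.078721) = 0.5·√(9.7768e+05) = 494.39 Hz

494 Hz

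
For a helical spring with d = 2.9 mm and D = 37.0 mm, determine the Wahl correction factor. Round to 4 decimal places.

1.1120

C = D/d = 37.0/2.9 = 12.7586
K_W = (4C−1)/(4C−4) + 0.615/C = 50.034/47.034 + 0.0482 = 1.1120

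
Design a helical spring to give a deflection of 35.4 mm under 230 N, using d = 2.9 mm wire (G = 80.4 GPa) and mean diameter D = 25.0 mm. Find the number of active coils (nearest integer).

Required rate k = F/δ = 230/35.4 = 6.4972 N/mm
N_a = Gd⁴/(8D³k) = (80.4×10³ × 2.9⁴)/(8 × 25.0³ × 6.4972)
    = 5.68654e+06 / 812147 = 7.002 → 7 coils

7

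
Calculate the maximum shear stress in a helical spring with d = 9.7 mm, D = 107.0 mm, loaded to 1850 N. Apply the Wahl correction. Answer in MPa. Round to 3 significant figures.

624 MPa

Spring index C = D/d = 107.0/9.7 = 11.0309
K_W = (4C−1)/(4C−4) + 0.615/C = 43.124/40.124 + 0.0558 = 1.1305
τ₀ = 8FD/(πd³) = 8·1850·107.0/(π·9.7³) = 1.5836e+06/2867.2 = 552.31 MPa
τ_max = K·τ₀ = 1.1305 × 552.31 = 624.39 MPa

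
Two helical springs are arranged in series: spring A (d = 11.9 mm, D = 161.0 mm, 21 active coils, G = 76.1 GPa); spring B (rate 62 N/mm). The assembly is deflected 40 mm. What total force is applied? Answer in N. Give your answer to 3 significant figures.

k_A = Gd⁴/(8D³N_a) = (76.1×10³)(11.9⁴)/(8·161.0³·21) = 2.1766 N/mm
Series: 1/k_eq = 1/2.1766 + 1/62 = 0.47555; k_eq = 2.1028 N/mm
F = k_eq·δ = 2.1028·40 = 84.112 N

84.1 N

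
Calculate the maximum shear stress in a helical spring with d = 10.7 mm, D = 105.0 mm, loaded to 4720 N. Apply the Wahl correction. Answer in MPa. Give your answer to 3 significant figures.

Spring index C = D/d = 105.0/10.7 = 9.8131
K_W = (4C−1)/(4C−4) + 0.615/C = 38.252/35.252 + 0.0627 = 1.1478
τ₀ = 8FD/(πd³) = 8·4720·105.0/(π·10.7³) = 3.9648e+06/3848.6 = 1030.2 MPa
τ_max = K·τ₀ = 1.1478 × 1030.2 = 1182.4 MPa

1180 MPa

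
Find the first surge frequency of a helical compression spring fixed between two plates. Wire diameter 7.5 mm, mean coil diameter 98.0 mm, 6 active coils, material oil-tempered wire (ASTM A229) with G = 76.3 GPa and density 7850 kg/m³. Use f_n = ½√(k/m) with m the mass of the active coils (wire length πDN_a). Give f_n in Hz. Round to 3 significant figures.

45.7 Hz

k = Gd⁴/(8D³N_a) = (76.3×10³)(7.5⁴)/(8·98.0³·6) = 5.3438 N/mm = 5343.8 N/m
Wire length L = πDN_a = π·98.0·6 = 1847.3 mm
m = ρ·(πd²/4)·L = 7850 × 44.179×10⁻⁶ m² × 1.8473 m = 0.64063 kg
f_n = ½√(k/m) = 0.5·√(5343.8/0.64063) = 0.5·√(8341.4) = 45.666 Hz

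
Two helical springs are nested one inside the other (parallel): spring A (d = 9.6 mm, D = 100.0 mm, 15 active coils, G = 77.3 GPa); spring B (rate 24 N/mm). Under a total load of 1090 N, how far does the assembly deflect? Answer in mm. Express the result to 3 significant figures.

k_A = Gd⁴/(8D³N_a) = (77.3×10³)(9.6⁴)/(8·100.0³·15) = 5.4712 N/mm
Parallel: k_eq = 5.4712 + 24 = 29.471 N/mm
δ = F/k_eq = 1090/29.471 = 36.985 mm

37.0 mm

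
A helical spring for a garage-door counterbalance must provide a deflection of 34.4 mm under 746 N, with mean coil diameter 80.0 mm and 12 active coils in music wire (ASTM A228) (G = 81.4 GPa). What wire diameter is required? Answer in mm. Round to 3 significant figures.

Required rate k = F/δ = 746/34.4 = 21.686 N/mm
d = (8D³N_a·k / G)^(1/4) = (8·80.0³·12·21.686 / (81.4×10³))^0.25
  = (13095)^0.25 = 10.6973 mm

10.7 mm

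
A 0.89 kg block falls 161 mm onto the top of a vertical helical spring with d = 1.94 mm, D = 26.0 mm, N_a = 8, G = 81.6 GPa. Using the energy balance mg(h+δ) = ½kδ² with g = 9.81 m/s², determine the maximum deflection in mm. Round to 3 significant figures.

k = Gd⁴/(8D³N_a) = (81.6×10³)(1.94⁴)/(8·26.0³·8) = 1.0275 N/mm
W = mg = 0.89 × 9.81 = 8.7309 N
½kδ² − Wδ − Wh = 0 → δ = (W + √(W² + 2kWh))/k
δ = (8.7309 + √(76.229 + 2888.76))/1.0275 = (8.7309 + 54.452)/1.0275 = 61.489 mm

61.5 mm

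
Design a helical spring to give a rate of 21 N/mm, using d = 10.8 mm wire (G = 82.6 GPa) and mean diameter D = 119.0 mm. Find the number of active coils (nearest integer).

N_a = Gd⁴/(8D³k) = (82.6×10³ × 10.8⁴)/(8 × 119.0³ × 21)
    = 1.12376e+09 / 2.83107e+08 = 3.969 → 4 coils

4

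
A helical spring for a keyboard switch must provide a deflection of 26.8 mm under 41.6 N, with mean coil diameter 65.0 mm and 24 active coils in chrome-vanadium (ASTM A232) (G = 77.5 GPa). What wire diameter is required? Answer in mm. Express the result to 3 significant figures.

5.70 mm

Required rate k = F/δ = 41.6/26.8 = 1.5522 N/mm
d = (8D³N_a·k / G)^(1/4) = (8·65.0³·24·1.5522 / (77.5×10³))^0.25
  = (1056.1)^0.25 = 5.7007 mm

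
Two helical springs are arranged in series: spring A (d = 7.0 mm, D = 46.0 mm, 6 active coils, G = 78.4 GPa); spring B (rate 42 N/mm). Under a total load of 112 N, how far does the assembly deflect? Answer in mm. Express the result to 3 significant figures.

k_A = Gd⁴/(8D³N_a) = (78.4×10³)(7.0⁴)/(8·46.0³·6) = 40.29 N/mm
Series: 1/k_eq = 1/40.29 + 1/42 = 0.04863; k_eq = 20.564 N/mm
δ = F/k_eq = 112/20.564 = 5.4465 mm

5.45 mm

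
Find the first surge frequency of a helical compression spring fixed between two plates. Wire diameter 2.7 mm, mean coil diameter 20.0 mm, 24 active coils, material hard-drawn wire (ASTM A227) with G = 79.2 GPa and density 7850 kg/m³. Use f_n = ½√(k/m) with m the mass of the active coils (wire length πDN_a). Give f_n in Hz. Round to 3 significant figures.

k = Gd⁴/(8D³N_a) = (79.2×10³)(2.7⁴)/(8·20.0³·24) = 2.7402 N/mm = 2740.2 N/m
Wire length L = πDN_a = π·20.0·24 = 1508 mm
m = ρ·(πd²/4)·L = 7850 × 5.7256×10⁻⁶ m² × 1.508 m = 0.067776 kg
f_n = ½√(k/m) = 0.5·√(2740.2/0.067776) = 0.5·√(40431) = 100.54 Hz

101 Hz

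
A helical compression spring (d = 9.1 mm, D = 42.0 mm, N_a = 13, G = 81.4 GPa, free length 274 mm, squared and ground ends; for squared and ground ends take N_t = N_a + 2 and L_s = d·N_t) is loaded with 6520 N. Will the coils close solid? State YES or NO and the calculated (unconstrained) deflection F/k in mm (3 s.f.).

k = Gd⁴/(8D³N_a) = (81.4×10³)(9.1⁴)/(8·42.0³·13) = 72.445 N/mm
N_t = 15; L_s = 9.1·15 = 136.5 mm; δ_solid = L₀ − L_s = 274 − 136.5 = 137.5 mm
δ = F/k = 6520/72.445 = 89.999 mm
δ < δ_solid → spring does not go solid

NO, δ = 90.0 mm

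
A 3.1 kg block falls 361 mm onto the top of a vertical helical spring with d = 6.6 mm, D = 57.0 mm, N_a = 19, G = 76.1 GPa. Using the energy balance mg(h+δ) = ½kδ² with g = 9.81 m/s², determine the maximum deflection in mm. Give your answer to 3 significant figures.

k = Gd⁴/(8D³N_a) = (76.1×10³)(6.6⁴)/(8·57.0³·19) = 5.1297 N/mm
W = mg = 3.1 × 9.81 = 30.411 N
½kδ² − Wδ − Wh = 0 → δ = (W + √(W² + 2kWh))/k
δ = (30.411 + √(924.83 + 112632))/5.1297 = (30.411 + 336.98)/5.1297 = 71.621 mm

71.6 mm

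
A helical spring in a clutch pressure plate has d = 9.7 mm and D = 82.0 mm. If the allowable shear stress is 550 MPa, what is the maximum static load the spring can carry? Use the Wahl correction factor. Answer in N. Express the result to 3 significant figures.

2050 N

C = D/d = 82.0/9.7 = 8.4536
K_W = (4C−1)/(4C−4) + 0.615/C = 32.814/29.814 + 0.0727 = 1.1734
τ_max = K·8FD/(πd³) → F_max = τ_allow·πd³/(8DK)
F_max = 550·π·9.7³/(8·82.0·1.1734) = 1.577e+06/769.73 = 2048.7 N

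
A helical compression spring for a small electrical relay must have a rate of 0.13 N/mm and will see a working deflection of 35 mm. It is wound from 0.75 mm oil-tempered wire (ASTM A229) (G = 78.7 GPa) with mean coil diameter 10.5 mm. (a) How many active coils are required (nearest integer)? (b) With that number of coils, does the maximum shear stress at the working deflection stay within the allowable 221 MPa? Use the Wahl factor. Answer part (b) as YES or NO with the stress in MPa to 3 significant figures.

N_a = Gd⁴/(8D³k) = (78.7×10³)(0.75⁴)/(8·10.5³·0.13) = 20.68 → N_a = 21
Actual rate k = Gd⁴/(8D³·21) = 0.12804 N/mm
Working load F = kδ = 0.12804·35 = 4.4814 N
C = 10.5/0.75 = 14.0000; K_W = (4C−1)/(4C−4)+0.615/C = 1.1016
τ_max = K_W·8FD/(πd³) = 1.1016·284.02 = 312.89 MPa
τ_max > 221 MPa → exceeds allowable

(a) 21 coils; (b) NO, τ_max = 313 MPa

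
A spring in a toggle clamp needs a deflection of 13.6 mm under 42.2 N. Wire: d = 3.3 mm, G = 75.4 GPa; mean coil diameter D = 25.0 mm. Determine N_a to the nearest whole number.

23

Required rate k = F/δ = 42.2/13.6 = 3.1029 N/mm
N_a = Gd⁴/(8D³k) = (75.4×10³ × 3.3⁴)/(8 × 25.0³ × 3.1029)
    = 8.94184e+06 / 387868 = 23.05 → 23 coils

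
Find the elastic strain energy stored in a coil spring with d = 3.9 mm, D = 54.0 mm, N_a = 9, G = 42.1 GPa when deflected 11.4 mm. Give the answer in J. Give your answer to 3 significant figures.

0.0558 J

k = Gd⁴/(8D³N_a) = (42.1×10³)(3.9⁴)/(8·54.0³·9) = 0.85907 N/mm
U = ½kδ² = 0.5 × 0.85907 × 11.4² = 55.822 N·mm = 0.055822 J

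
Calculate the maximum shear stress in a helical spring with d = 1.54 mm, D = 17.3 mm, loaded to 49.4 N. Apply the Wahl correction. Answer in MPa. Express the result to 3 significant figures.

672 MPa

Spring index C = D/d = 17.3/1.54 = 11.2338
K_W = (4C−1)/(4C−4) + 0.615/C = 43.935/40.935 + 0.0547 = 1.1280
τ₀ = 8FD/(πd³) = 8·49.4·17.3/(π·1.54³) = 6836.96/11.474 = 595.87 MPa
τ_max = K·τ₀ = 1.1280 × 595.87 = 672.16 MPa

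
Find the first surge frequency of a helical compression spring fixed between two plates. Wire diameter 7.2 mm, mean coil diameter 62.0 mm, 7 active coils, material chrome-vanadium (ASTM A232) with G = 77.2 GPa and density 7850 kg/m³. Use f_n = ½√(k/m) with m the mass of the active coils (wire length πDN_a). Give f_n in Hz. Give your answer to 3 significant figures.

k = Gd⁴/(8D³N_a) = (77.2×10³)(7.2⁴)/(8·62.0³·7) = 15.545 N/mm = 15545 N/m
Wire length L = πDN_a = π·62.0·7 = 1363.5 mm
m = ρ·(πd²/4)·L = 7850 × 40.715×10⁻⁶ m² × 1.3635 m = 0.43578 kg
f_n = ½√(k/m) = 0.5·√(15545/0.43578) = 0.5·√(35671) = 94.434 Hz

94.4 Hz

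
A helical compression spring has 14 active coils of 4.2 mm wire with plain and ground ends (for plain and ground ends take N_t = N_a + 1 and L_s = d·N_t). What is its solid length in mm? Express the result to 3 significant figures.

63.0 mm

plain and ground ends: N_t = N_a + 1 = 14 + 1 = 15
L_s = d·N_t = 4.2 × 15 = 63 mm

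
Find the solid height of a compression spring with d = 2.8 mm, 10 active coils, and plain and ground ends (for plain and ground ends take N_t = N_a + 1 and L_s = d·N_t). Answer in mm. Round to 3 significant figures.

plain and ground ends: N_t = N_a + 1 = 10 + 1 = 11
L_s = d·N_t = 2.8 × 11 = 30.8 mm

30.8 mm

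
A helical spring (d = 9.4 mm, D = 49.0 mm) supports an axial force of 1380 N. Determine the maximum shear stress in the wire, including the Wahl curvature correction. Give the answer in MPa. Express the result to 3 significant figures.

Spring index C = D/d = 49.0/9.4 = 5.2128
K_W = (4C−1)/(4C−4) + 0.615/C = 19.851/16.851 + 0.1180 = 1.2960
τ₀ = 8FD/(πd³) = 8·1380·49.0/(π·9.4³) = 540960/2609.4 = 207.32 MPa
τ_max = K·τ₀ = 1.2960 × 207.32 = 268.68 MPa

269 MPa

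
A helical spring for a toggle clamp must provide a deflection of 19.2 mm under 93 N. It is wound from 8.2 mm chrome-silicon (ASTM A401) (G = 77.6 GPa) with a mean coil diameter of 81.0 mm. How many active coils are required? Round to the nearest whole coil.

17

Required rate k = F/δ = 93/19.2 = 4.8438 N/mm
N_a = Gd⁴/(8D³k) = (77.6×10³ × 8.2⁴)/(8 × 81.0³ × 4.8438)
    = 3.50846e+08 / 2.05933e+07 = 17.04 → 17 coils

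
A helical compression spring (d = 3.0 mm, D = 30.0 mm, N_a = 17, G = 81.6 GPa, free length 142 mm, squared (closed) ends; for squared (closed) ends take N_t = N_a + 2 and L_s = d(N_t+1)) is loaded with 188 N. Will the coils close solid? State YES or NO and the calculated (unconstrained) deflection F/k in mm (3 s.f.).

k = Gd⁴/(8D³N_a) = (81.6×10³)(3.0⁴)/(8·30.0³·17) = 1.8 N/mm
N_t = 19; L_s = 3.0·20 = 60 mm; δ_solid = L₀ − L_s = 142 − 60 = 82 mm
δ = F/k = 188/1.8 = 104.44 mm
δ ≥ δ_solid → spring goes solid

YES, δ = 104 mm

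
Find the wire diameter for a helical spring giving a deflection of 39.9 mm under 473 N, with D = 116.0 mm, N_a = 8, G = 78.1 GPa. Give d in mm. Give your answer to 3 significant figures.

Required rate k = F/δ = 473/39.9 = 11.855 N/mm
d = (8D³N_a·k / G)^(1/4) = (8·116.0³·8·11.855 / (78.1×10³))^0.25
  = (15163)^0.25 = 11.0968 mm

11.1 mm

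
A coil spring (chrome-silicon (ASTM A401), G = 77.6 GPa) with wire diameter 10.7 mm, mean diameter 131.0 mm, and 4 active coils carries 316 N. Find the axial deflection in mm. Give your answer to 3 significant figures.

22.3 mm

k = Gd⁴/(8D³N_a) = (77.6×10³)(10.7⁴)/(8·131.0³·4) = 14.139 N/mm
δ = F/k = 316 / 14.139 = 22.349 mm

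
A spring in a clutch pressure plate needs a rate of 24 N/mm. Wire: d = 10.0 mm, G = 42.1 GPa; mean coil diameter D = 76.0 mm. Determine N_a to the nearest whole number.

5

N_a = Gd⁴/(8D³k) = (42.1×10³ × 10.0⁴)/(8 × 76.0³ × 24)
    = 4.21e+08 / 8.42834e+07 = 4.995 → 5 coils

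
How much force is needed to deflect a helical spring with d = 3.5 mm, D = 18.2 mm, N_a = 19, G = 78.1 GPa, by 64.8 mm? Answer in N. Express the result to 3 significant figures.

829 N

k = Gd⁴/(8D³N_a) = (78.1×10³)(3.5⁴)/(8·18.2³·19) = 12.79 N/mm
F = k·δ = 12.79 × 64.8 = 828.78 N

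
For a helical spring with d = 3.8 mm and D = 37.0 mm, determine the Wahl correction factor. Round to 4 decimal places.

1.1490

C = D/d = 37.0/3.8 = 9.7368
K_W = (4C−1)/(4C−4) + 0.615/C = 37.947/34.947 + 0.0632 = 1.1490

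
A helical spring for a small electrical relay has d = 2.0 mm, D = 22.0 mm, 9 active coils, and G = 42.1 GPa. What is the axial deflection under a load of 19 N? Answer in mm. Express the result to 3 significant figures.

k = Gd⁴/(8D³N_a) = (42.1×10³)(2.0⁴)/(8·22.0³·9) = 0.87862 N/mm
δ = F/k = 19 / 0.87862 = 21.625 mm

21.6 mm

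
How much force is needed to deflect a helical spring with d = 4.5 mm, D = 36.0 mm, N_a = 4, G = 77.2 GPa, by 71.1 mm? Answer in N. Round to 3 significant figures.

1510 N

k = Gd⁴/(8D³N_a) = (77.2×10³)(4.5⁴)/(8·36.0³·4) = 21.204 N/mm
F = k·δ = 21.204 × 71.1 = 1507.6 N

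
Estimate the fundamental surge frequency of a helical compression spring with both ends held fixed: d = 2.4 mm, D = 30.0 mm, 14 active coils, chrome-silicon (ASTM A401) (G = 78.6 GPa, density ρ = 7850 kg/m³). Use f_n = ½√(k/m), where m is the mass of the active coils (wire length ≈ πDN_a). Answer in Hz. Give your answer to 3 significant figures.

67.8 Hz

k = Gd⁴/(8D³N_a) = (78.6×10³)(2.4⁴)/(8·30.0³·14) = 0.86235 N/mm = 862.35 N/m
Wire length L = πDN_a = π·30.0·14 = 1319.5 mm
m = ρ·(πd²/4)·L = 7850 × 4.5239×10⁻⁶ m² × 1.3195 m = 0.046858 kg
f_n = ½√(k/m) = 0.5·√(862.35/0.046858) = 0.5·√(18404) = 67.83 Hz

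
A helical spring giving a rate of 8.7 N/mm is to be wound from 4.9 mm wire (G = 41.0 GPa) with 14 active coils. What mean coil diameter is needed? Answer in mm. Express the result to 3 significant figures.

D = (Gd⁴/(8N_a·k))^(1/3) = (41.0×10³·4.9⁴/(8·14·8.7))^(1/3)
  = (24256.7)^(1/3) = 28.9474 mm

28.9 mm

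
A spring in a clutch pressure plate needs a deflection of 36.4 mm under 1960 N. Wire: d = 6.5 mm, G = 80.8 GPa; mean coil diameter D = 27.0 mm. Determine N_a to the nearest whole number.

Required rate k = F/δ = 1960/36.4 = 53.846 N/mm
N_a = Gd⁴/(8D³k) = (80.8×10³ × 6.5⁴)/(8 × 27.0³ × 53.846)
    = 1.44233e+08 / 8.47883e+06 = 17.01 → 17 coils

17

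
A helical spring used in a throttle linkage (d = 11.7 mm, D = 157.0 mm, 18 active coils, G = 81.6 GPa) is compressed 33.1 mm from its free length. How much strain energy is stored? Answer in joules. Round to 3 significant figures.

1.50 J

k = Gd⁴/(8D³N_a) = (81.6×10³)(11.7⁴)/(8·157.0³·18) = 2.7439 N/mm
U = ½kδ² = 0.5 × 2.7439 × 33.1² = 1503.1 N·mm = 1.5031 J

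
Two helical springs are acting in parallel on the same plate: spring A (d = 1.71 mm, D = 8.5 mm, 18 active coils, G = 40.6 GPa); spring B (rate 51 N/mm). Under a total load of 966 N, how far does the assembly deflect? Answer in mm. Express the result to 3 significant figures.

k_A = Gd⁴/(8D³N_a) = (40.6×10³)(1.71⁴)/(8·8.5³·18) = 3.9255 N/mm
Parallel: k_eq = 3.9255 + 51 = 54.925 N/mm
δ = F/k_eq = 966/54.925 = 17.587 mm

17.6 mm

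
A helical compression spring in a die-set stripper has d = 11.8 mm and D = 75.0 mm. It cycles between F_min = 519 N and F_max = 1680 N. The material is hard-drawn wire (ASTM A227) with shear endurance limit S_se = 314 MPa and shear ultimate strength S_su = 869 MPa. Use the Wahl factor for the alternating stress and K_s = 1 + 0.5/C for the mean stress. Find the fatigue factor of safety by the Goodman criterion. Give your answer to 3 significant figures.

C = D/d = 75.0/11.8 = 6.3559; K_W = (4C−1)/(4C−4)+0.615/C = 1.2368; K_s = 1+0.5/C = 1.0787
F_a = (F_max−F_min)/2 = 580.5 N; F_m = (F_max+F_min)/2 = 1099.5 N
τ_a = K_W·8F_aD/(πd³) = 1.2368 × 67.477 = 83.455 MPa
τ_m = K_s·8F_mD/(πd³) = 1.0787 × 127.81 = 137.86 MPa
Goodman: 1/n_f = τ_a/S_se + τ_m/S_su = 83.455/314 + 137.86/869 = 0.26578 + 0.15864 = 0.42442
n_f = 1/0.42442 = 2.356

2.36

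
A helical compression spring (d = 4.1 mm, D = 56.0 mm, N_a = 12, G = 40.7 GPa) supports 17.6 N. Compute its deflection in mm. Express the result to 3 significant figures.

k = Gd⁴/(8D³N_a) = (40.7×10³)(4.1⁴)/(8·56.0³·12) = 0.68217 N/mm
δ = F/k = 17.6 / 0.68217 = 25.8 mm

25.8 mm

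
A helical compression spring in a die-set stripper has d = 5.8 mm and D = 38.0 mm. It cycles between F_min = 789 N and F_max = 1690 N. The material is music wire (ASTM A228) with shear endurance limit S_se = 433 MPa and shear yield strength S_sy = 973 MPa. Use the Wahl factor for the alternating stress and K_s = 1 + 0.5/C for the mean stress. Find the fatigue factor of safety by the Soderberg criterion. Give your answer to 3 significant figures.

C = D/d = 38.0/5.8 = 6.5517; K_W = (4C−1)/(4C−4)+0.615/C = 1.2290; K_s = 1+0.5/C = 1.0763
F_a = (F_max−F_min)/2 = 450.5 N; F_m = (F_max+F_min)/2 = 1239.5 N
τ_a = K_W·8F_aD/(πd³) = 1.2290 × 223.43 = 274.58 MPa
τ_m = K_s·8F_mD/(πd³) = 1.0763 × 614.73 = 661.65 MPa
Soderberg: 1/n_f = τ_a/S_se + τ_m/S_sy = 274.58/433 + 661.65/973 = 0.63414 + 0.68001 = 1.3141
n_f = 1/1.3141 = 0.761

0.761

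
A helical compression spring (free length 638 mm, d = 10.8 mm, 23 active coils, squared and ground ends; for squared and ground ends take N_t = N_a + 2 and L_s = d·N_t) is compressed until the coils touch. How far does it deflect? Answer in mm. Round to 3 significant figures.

368 mm

N_t = 25; L_s = 10.8·25 = 270 mm
δ_solid = L₀ − L_s = 638 − 270 = 368 mm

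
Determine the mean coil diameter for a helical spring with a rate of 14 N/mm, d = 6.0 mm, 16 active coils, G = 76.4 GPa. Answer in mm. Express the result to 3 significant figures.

38.1 mm

D = (Gd⁴/(8N_a·k))^(1/3) = (76.4×10³·6.0⁴/(8·16·14))^(1/3)
  = (55253.6)^(1/3) = 38.0879 mm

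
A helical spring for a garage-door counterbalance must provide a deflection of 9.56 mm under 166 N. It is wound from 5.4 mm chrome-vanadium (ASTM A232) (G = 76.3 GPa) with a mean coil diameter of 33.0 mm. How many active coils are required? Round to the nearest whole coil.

Required rate k = F/δ = 166/9.56 = 17.364 N/mm
N_a = Gd⁴/(8D³k) = (76.3×10³ × 5.4⁴)/(8 × 33.0³ × 17.364)
    = 6.48783e+07 / 4.99209e+06 = 13 → 13 coils

13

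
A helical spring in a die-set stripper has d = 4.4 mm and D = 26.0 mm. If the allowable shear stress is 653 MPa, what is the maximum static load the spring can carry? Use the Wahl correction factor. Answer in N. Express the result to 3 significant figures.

C = D/d = 26.0/4.4 = 5.9091
K_W = (4C−1)/(4C−4) + 0.615/C = 22.636/19.636 + 0.1041 = 1.2569
τ_max = K·8FD/(πd³) → F_max = τ_allow·πd³/(8DK)
F_max = 653·π·4.4³/(8·26.0·1.2569) = 1.7475e+05/261.43 = 668.46 N

668 N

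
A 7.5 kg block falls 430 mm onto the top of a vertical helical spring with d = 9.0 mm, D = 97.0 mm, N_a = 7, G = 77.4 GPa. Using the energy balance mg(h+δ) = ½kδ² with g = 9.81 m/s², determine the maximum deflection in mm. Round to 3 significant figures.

87.5 mm

k = Gd⁴/(8D³N_a) = (77.4×10³)(9.0⁴)/(8·97.0³·7) = 9.9359 N/mm
W = mg = 7.5 × 9.81 = 73.575 N
½kδ² − Wδ − Wh = 0 → δ = (W + √(W² + 2kWh))/k
δ = (73.575 + √(5413.3 + 628690))/9.9359 = (73.575 + 796.31)/9.9359 = 87.549 mm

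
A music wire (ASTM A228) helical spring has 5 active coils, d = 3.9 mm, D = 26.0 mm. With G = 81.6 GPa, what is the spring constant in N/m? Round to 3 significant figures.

26900 N/m

k = Gd⁴/(8D³N_a) = (81.6×10³ × 3.9⁴) / (8 × 26.0³ × 5)
  = 1.88777e+07 / 703040 = 26.851 N/mm = 26851 N/m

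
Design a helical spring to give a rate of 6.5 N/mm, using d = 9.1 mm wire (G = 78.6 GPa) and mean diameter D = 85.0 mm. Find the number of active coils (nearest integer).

N_a = Gd⁴/(8D³k) = (78.6×10³ × 9.1⁴)/(8 × 85.0³ × 6.5)
    = 5.38999e+08 / 3.19345e+07 = 16.88 → 17 coils

17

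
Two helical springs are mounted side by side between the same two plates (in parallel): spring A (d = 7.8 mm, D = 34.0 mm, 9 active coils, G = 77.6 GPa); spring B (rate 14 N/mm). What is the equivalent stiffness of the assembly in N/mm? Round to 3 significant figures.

k_A = Gd⁴/(8D³N_a) = (77.6×10³)(7.8⁴)/(8·34.0³·9) = 101.5 N/mm
Parallel: k_eq = 101.5 + 14 = 115.5 N/mm

116 N/mm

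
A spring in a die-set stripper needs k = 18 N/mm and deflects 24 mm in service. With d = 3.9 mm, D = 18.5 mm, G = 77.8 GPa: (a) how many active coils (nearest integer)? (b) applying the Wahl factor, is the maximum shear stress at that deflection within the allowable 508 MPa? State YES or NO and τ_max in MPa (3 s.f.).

N_a = Gd⁴/(8D³k) = (77.8×10³)(3.9⁴)/(8·18.5³·18) = 19.74 → N_a = 20
Actual rate k = Gd⁴/(8D³·20) = 17.767 N/mm
Working load F = kδ = 17.767·24 = 426.4 N
C = 18.5/3.9 = 4.7436; K_W = (4C−1)/(4C−4)+0.615/C = 1.3300
τ_max = K_W·8FD/(πd³) = 1.3300·338.64 = 450.38 MPa
τ_max ≤ 508 MPa → acceptable

(a) 20 coils; (b) YES, τ_max = 450 MPa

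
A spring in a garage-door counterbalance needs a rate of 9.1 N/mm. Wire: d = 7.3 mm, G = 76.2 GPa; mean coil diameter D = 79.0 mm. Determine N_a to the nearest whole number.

6

N_a = Gd⁴/(8D³k) = (76.2×10³ × 7.3⁴)/(8 × 79.0³ × 9.1)
    = 2.16395e+08 / 3.58932e+07 = 6.029 → 6 coils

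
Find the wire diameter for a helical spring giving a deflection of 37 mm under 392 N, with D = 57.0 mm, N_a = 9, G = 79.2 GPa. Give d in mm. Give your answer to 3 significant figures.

6.50 mm

Required rate k = F/δ = 392/37 = 10.595 N/mm
d = (8D³N_a·k / G)^(1/4) = (8·57.0³·9·10.595 / (79.2×10³))^0.25
  = (1783.7)^0.25 = 6.4987 mm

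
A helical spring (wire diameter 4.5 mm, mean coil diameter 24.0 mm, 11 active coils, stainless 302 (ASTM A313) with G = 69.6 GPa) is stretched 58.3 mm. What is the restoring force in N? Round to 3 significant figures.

k = Gd⁴/(8D³N_a) = (69.6×10³)(4.5⁴)/(8·24.0³·11) = 23.461 N/mm
F = k·δ = 23.461 × 58.3 = 1367.8 N

1370 N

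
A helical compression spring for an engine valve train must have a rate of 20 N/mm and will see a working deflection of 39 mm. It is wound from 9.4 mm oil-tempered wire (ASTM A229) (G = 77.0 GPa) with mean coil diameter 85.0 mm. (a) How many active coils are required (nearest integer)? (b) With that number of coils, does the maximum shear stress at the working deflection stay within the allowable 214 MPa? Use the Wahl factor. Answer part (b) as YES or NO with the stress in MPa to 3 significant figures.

N_a = Gd⁴/(8D³k) = (77.0×10³)(9.4⁴)/(8·85.0³·20) = 6.118 → N_a = 6
Actual rate k = Gd⁴/(8D³·6) = 20.394 N/mm
Working load F = kδ = 20.394·39 = 795.37 N
C = 85.0/9.4 = 9.0426; K_W = (4C−1)/(4C−4)+0.615/C = 1.1613
τ_max = K_W·8FD/(πd³) = 1.1613·207.27 = 240.7 MPa
τ_max > 214 MPa → exceeds allowable

(a) 6 coils; (b) NO, τ_max = 241 MPa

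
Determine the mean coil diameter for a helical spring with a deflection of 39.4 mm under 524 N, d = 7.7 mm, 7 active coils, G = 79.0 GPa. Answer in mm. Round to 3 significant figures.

72.0 mm

Required rate k = F/δ = 524/39.4 = 13.299 N/mm
D = (Gd⁴/(8N_a·k))^(1/3) = (79.0×10³·7.7⁴/(8·7·13.299))^(1/3)
  = (372878)^(1/3) = 71.9762 mm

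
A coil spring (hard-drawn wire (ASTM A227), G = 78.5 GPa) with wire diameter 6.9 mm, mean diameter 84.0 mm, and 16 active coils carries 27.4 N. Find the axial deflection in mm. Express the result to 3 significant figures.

k = Gd⁴/(8D³N_a) = (78.5×10³)(6.9⁴)/(8·84.0³·16) = 2.3454 N/mm
δ = F/k = 27.4 / 2.3454 = 11.682 mm

11.7 mm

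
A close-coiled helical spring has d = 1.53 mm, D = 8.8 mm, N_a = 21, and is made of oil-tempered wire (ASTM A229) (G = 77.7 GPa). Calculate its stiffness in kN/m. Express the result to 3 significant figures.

k = Gd⁴/(8D³N_a) = (77.7×10³ × 1.53⁴) / (8 × 8.8³ × 21)
  = 425781 / 114487 = 3.719 N/mm

3.72 kN/m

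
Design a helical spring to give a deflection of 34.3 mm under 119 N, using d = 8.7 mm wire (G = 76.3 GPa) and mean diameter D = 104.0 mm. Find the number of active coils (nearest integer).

Required rate k = F/δ = 119/34.3 = 3.4694 N/mm
N_a = Gd⁴/(8D³k) = (76.3×10³ × 8.7⁴)/(8 × 104.0³ × 3.4694)
    = 4.37121e+08 / 3.12207e+07 = 14 → 14 coils

14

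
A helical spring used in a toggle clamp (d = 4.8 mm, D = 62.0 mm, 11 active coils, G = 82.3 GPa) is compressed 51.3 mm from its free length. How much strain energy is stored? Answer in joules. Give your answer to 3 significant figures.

2.74 J

k = Gd⁴/(8D³N_a) = (82.3×10³)(4.8⁴)/(8·62.0³·11) = 2.0831 N/mm
U = ½kδ² = 0.5 × 2.0831 × 51.3² = 2741 N·mm = 2.741 J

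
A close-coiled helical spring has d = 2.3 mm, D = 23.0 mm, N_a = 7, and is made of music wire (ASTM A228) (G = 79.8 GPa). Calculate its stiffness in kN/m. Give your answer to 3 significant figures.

3.28 kN/m

k = Gd⁴/(8D³N_a) = (79.8×10³ × 2.3⁴) / (8 × 23.0³ × 7)
  = 2.23313e+06 / 681352 = 3.2775 N/mm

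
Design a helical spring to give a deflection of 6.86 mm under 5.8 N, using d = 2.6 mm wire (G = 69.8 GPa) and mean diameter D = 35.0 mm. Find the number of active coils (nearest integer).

Required rate k = F/δ = 5.8/6.86 = 0.84548 N/mm
N_a = Gd⁴/(8D³k) = (69.8×10³ × 2.6⁴)/(8 × 35.0³ × 0.84548)
    = 3.18969e+06 / 290000 = 11 → 11 coils

11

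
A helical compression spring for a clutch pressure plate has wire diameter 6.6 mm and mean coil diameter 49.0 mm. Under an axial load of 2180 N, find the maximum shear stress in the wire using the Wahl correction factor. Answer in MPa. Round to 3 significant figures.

Spring index C = D/d = 49.0/6.6 = 7.4242
K_W = (4C−1)/(4C−4) + 0.615/C = 28.697/25.697 + 0.0828 = 1.1996
τ₀ = 8FD/(πd³) = 8·2180·49.0/(π·6.6³) = 854560/903.2 = 946.15 MPa
τ_max = K·τ₀ = 1.1996 × 946.15 = 1135 MPa

1130 MPa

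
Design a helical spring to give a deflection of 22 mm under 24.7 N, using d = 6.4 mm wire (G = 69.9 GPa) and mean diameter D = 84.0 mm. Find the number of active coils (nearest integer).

22

Required rate k = F/δ = 24.7/22 = 1.1227 N/mm
N_a = Gd⁴/(8D³k) = (69.9×10³ × 6.4⁴)/(8 × 84.0³ × 1.1227)
    = 1.17273e+08 / 5.32356e+06 = 22.03 → 22 coils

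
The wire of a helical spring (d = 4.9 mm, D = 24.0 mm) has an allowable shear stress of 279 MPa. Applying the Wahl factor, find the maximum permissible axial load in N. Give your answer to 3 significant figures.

408 N

C = D/d = 24.0/4.9 = 4.8980
K_W = (4C−1)/(4C−4) + 0.615/C = 18.592/15.592 + 0.1256 = 1.3180
τ_max = K·8FD/(πd³) → F_max = τ_allow·πd³/(8DK)
F_max = 279·π·4.9³/(8·24.0·1.3180) = 1.0312e+05/253.05 = 407.51 N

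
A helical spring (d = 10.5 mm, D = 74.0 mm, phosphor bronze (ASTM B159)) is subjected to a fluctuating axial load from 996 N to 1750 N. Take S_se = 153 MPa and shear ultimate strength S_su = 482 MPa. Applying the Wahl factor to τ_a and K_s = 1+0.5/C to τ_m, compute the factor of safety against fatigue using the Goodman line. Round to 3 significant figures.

C = D/d = 74.0/10.5 = 7.0476; K_W = (4C−1)/(4C−4)+0.615/C = 1.2113; K_s = 1+0.5/C = 1.0709
F_a = (F_max−F_min)/2 = 377 N; F_m = (F_max+F_min)/2 = 1373 N
τ_a = K_W·8F_aD/(πd³) = 1.2113 × 61.368 = 74.334 MPa
τ_m = K_s·8F_mD/(πd³) = 1.0709 × 223.5 = 239.35 MPa
Goodman: 1/n_f = τ_a/S_se + τ_m/S_su = 74.334/153 + 239.35/482 = 0.48585 + 0.49659 = 0.98243
n_f = 1/0.98243 = 1.018

1.02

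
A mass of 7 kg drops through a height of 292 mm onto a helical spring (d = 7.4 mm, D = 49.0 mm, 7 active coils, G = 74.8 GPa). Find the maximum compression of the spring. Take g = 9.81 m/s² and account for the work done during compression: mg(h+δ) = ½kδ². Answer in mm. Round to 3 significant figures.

36.4 mm

k = Gd⁴/(8D³N_a) = (74.8×10³)(7.4⁴)/(8·49.0³·7) = 34.045 N/mm
W = mg = 7 × 9.81 = 68.67 N
½kδ² − Wδ − Wh = 0 → δ = (W + √(W² + 2kWh))/k
δ = (68.67 + √(4715.6 + 1.36531e+06))/34.045 = (68.67 + 1170.5)/34.045 = 36.398 mm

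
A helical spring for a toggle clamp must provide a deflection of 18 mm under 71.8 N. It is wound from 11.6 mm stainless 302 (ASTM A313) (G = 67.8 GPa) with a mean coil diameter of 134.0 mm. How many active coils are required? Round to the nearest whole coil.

16

Required rate k = F/δ = 71.8/18 = 3.9889 N/mm
N_a = Gd⁴/(8D³k) = (67.8×10³ × 11.6⁴)/(8 × 134.0³ × 3.9889)
    = 1.22761e+09 / 7.67815e+07 = 15.99 → 16 coils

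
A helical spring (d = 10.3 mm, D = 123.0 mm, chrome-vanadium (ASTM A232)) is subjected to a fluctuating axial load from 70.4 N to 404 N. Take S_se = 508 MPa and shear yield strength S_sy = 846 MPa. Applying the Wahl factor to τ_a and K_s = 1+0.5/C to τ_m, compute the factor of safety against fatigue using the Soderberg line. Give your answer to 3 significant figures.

C = D/d = 123.0/10.3 = 11.9417; K_W = (4C−1)/(4C−4)+0.615/C = 1.1200; K_s = 1+0.5/C = 1.0419
F_a = (F_max−F_min)/2 = 166.8 N; F_m = (F_max+F_min)/2 = 237.2 N
τ_a = K_W·8F_aD/(πd³) = 1.1200 × 47.811 = 53.551 MPa
τ_m = K_s·8F_mD/(πd³) = 1.0419 × 67.991 = 70.837 MPa
Soderberg: 1/n_f = τ_a/S_se + τ_m/S_sy = 53.551/508 + 70.837/846 = 0.10541 + 0.08373 = 0.18915
n_f = 1/0.18915 = 5.287

5.29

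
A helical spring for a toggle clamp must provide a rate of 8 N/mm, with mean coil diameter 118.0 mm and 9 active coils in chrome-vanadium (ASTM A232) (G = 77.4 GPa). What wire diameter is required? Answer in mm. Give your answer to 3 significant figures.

d = (8D³N_a·k / G)^(1/4) = (8·118.0³·9·8 / (77.4×10³))^0.25
  = (12227)^0.25 = 10.5155 mm

10.5 mm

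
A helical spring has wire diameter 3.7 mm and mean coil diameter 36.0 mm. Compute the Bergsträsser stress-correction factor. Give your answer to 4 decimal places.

C = D/d = 36.0/3.7 = 9.7297
K_B = (4C+2)/(4C−3) = 40.919/35.919 = 1.1392

1.1392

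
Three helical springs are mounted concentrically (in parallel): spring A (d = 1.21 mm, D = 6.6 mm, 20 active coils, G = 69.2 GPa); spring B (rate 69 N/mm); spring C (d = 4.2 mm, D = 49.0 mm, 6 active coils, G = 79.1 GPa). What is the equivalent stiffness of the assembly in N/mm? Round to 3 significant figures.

k_A = Gd⁴/(8D³N_a) = (69.2×10³)(1.21⁴)/(8·6.6³·20) = 3.2247 N/mm
k_C = Gd⁴/(8D³N_a) = (79.1×10³)(4.2⁴)/(8·49.0³·6) = 4.3586 N/mm
Parallel: k_eq = 3.2247 + 69 + 4.3586 = 76.583 N/mm

76.6 N/mm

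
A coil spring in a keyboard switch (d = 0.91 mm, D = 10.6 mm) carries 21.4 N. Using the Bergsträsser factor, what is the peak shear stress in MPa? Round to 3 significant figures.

854 MPa

Spring index C = D/d = 10.6/0.91 = 11.6484
K_B = (4C+2)/(4C−3) = 48.593/43.593 = 1.1147
τ₀ = 8FD/(πd³) = 8·21.4·10.6/(π·0.91³) = 1814.72/2.3674 = 766.54 MPa
τ_max = K·τ₀ = 1.1147 × 766.54 = 854.46 MPa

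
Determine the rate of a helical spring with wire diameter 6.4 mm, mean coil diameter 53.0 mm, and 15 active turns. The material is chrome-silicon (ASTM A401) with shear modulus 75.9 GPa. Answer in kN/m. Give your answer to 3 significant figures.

7.13 kN/m

k = Gd⁴/(8D³N_a) = (75.9×10³ × 6.4⁴) / (8 × 53.0³ × 15)
  = 1.27339e+08 / 1.78652e+07 = 7.1278 N/mm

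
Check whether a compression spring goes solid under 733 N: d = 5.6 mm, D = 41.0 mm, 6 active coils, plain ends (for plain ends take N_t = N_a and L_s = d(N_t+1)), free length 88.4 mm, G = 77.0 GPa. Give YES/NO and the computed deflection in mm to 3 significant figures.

k = Gd⁴/(8D³N_a) = (77.0×10³)(5.6⁴)/(8·41.0³·6) = 22.89 N/mm
N_t = 6; L_s = 5.6·7 = 39.2 mm; δ_solid = L₀ − L_s = 88.4 − 39.2 = 49.2 mm
δ = F/k = 733/22.89 = 32.022 mm
δ < δ_solid → spring does not go solid

NO, δ = 32.0 mm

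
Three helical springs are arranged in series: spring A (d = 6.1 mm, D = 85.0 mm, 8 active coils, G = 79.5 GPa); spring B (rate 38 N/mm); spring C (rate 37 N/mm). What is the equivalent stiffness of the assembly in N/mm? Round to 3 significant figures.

k_A = Gd⁴/(8D³N_a) = (79.5×10³)(6.1⁴)/(8·85.0³·8) = 2.8006 N/mm
Series: 1/k_eq = 1/2.8006 + 1/38 + 1/37 = 0.41041; k_eq = 2.4366 N/mm

2.44 N/mm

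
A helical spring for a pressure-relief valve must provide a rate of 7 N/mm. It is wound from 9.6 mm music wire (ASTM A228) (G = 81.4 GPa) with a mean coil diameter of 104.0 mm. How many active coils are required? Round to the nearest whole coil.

11

N_a = Gd⁴/(8D³k) = (81.4×10³ × 9.6⁴)/(8 × 104.0³ × 7)
    = 6.91368e+08 / 6.29924e+07 = 10.98 → 11 coils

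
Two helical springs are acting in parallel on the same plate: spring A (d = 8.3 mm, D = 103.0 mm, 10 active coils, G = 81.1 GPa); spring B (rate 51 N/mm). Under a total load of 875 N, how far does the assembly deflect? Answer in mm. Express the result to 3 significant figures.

k_A = Gd⁴/(8D³N_a) = (81.1×10³)(8.3⁴)/(8·103.0³·10) = 4.4028 N/mm
Parallel: k_eq = 4.4028 + 51 = 55.403 N/mm
δ = F/k_eq = 875/55.403 = 15.793 mm

15.8 mm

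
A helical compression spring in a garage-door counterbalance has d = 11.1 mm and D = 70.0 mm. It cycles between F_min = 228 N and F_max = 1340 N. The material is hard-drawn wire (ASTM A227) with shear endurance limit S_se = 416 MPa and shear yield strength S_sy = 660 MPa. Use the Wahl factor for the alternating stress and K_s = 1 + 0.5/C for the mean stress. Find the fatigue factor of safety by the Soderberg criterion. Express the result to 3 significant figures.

C = D/d = 70.0/11.1 = 6.3063; K_W = (4C−1)/(4C−4)+0.615/C = 1.2389; K_s = 1+0.5/C = 1.0793
F_a = (F_max−F_min)/2 = 556 N; F_m = (F_max+F_min)/2 = 784 N
τ_a = K_W·8F_aD/(πd³) = 1.2389 × 72.468 = 89.777 MPa
τ_m = K_s·8F_mD/(πd³) = 1.0793 × 102.18 = 110.29 MPa
Soderberg: 1/n_f = τ_a/S_se + τ_m/S_sy = 89.777/416 + 110.29/660 = 0.21581 + 0.16710 = 0.38291
n_f = 1/0.38291 = 2.612

2.61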